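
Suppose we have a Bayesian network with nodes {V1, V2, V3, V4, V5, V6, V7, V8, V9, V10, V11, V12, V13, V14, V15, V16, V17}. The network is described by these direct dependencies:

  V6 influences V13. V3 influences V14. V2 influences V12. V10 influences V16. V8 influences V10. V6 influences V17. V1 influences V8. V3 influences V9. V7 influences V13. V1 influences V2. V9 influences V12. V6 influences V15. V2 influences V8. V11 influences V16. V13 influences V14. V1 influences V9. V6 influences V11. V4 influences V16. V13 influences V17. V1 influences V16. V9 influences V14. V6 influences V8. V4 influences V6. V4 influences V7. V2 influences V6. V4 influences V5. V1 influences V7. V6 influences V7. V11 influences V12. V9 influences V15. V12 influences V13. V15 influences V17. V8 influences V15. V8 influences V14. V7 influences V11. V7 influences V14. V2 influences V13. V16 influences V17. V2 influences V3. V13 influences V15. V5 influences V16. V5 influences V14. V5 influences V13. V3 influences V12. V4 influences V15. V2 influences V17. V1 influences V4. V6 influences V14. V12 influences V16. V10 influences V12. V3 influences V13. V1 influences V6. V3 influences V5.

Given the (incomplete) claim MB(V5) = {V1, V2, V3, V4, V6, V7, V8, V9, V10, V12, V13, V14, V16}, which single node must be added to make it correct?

V11

The Markov blanket of a node is its parents, its children, and the other parents of its children.
Pa(V5) = {V3, V4}.
V5 has children V13, V14, V16.
Other parents of V5's children:
  V13: V2, V3, V6, V7, V12
  V14: V3, V6, V7, V8, V9, V13
  V16: V1, V4, V10, V11, V12
MB(V5) = {V1, V2, V3, V4, V6, V7, V8, V9, V10, V11, V12, V13, V14, V16}.
Comparing with the claimed set, V11 is missing.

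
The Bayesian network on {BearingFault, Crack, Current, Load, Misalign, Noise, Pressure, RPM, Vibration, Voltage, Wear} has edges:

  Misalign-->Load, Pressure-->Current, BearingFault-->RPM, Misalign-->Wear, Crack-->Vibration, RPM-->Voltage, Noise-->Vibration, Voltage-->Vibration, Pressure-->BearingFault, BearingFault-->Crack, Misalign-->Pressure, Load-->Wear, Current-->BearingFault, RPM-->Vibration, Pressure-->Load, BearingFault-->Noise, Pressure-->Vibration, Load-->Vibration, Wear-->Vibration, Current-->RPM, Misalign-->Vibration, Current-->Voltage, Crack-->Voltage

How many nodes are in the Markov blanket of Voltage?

9

Voltage has parents Crack, Current, RPM.
Voltage's children: Vibration.
For each child, the remaining parents (spouses of Voltage):
  Vibration: Crack, Load, Misalign, Noise, Pressure, RPM, Wear
MB(Voltage) = {Crack, Current, Load, Misalign, Noise, Pressure, RPM, Vibration, Wear}, which has 9 nodes.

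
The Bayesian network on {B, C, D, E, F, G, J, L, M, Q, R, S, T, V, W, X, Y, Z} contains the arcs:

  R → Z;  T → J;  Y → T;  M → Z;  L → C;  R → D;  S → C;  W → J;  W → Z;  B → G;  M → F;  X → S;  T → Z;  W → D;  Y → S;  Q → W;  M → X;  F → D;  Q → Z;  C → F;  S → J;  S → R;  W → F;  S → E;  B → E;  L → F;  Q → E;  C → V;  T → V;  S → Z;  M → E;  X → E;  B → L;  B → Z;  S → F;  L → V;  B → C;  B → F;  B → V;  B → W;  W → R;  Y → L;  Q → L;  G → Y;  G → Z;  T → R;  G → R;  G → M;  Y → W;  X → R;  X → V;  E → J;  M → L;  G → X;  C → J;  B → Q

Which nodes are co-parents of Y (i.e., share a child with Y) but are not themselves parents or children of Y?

Children of Y: L, S, T, W.
  W's other parents are B, Q.
  T has no other parent.
  S's other parent is X.
  parents(L) \ {Y} = {B, M, Q}.
Excluding nodes already adjacent to Y (G, L, S, T, W), the co-parent-only contribution is {B, M, Q, X}.

{B, M, Q, X}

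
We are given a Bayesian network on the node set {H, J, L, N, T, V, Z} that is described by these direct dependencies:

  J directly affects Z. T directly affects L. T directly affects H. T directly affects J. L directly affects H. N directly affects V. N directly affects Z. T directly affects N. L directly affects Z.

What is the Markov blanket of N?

{J, L, T, V, Z}

The Markov blanket of a node is its parents, its children, and the other parents of its children.
N has parent T.
N has children V, Z.
Other parents of N's children:
  V has no other parent.
  Z's other parents are J, L.
MB(N) = {J, L, T, V, Z}.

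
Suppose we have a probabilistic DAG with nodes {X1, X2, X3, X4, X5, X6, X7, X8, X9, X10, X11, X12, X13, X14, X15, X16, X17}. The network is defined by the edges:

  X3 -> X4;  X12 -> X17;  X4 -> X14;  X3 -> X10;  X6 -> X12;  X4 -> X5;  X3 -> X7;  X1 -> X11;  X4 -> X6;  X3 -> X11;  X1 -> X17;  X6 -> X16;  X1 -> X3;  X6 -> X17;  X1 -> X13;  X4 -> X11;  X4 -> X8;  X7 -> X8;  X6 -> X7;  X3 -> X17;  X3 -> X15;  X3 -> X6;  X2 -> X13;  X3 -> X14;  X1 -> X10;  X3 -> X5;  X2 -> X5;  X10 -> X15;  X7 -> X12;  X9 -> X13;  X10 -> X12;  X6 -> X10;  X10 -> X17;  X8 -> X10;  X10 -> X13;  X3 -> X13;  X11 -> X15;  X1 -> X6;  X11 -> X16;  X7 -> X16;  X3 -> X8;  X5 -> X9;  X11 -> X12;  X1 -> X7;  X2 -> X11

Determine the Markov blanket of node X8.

X8 has child X10.
X8 has parents X3, X4, X7.
Other parents of X8's children:
  X10's other parents are X1, X3, X6.
So the Markov blanket of X8 is {X1, X3, X4, X6, X7, X10}.

{X1, X3, X4, X6, X7, X10}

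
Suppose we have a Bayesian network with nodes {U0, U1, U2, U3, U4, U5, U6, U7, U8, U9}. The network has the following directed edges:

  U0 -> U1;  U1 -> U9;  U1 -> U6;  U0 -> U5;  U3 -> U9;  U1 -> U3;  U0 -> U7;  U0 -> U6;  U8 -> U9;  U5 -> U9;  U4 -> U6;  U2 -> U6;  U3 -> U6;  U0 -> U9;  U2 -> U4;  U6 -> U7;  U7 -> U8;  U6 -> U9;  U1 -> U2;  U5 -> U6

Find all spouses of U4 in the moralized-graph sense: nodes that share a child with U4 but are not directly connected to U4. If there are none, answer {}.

{U0, U1, U3, U5}

Children of U4: U6.
  U6 also has parents U0, U1, U2, U3, U5.
Excluding nodes already adjacent to U4 (U2, U6), the co-parent-only contribution is {U0, U1, U3, U5}.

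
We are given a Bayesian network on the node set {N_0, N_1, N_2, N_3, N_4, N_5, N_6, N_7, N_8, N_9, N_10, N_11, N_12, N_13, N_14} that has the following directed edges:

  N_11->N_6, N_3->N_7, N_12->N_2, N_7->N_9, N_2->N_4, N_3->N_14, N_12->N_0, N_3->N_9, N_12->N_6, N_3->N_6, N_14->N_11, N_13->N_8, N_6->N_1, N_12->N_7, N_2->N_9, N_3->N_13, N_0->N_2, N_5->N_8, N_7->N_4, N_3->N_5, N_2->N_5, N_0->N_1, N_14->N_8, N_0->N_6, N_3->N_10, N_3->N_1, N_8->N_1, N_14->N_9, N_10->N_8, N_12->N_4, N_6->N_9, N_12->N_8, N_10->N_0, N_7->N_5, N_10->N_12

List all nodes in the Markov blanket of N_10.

{N_0, N_3, N_5, N_8, N_12, N_13, N_14}

Recall MB(v) = parents ∪ children ∪ spouses, where spouses are the other parents of v's children.
Children of N_10: N_0, N_8, N_12.
N_10 has parent N_3.
For each child, the remaining parents (spouses of N_10):
  N_12: —
  N_0: N_12
  N_8: N_5, N_12, N_13, N_14
Union: {N_3} ∪ {N_0, N_8, N_12} ∪ {N_5, N_12, N_13, N_14} = {N_0, N_3, N_5, N_8, N_12, N_13, N_14}.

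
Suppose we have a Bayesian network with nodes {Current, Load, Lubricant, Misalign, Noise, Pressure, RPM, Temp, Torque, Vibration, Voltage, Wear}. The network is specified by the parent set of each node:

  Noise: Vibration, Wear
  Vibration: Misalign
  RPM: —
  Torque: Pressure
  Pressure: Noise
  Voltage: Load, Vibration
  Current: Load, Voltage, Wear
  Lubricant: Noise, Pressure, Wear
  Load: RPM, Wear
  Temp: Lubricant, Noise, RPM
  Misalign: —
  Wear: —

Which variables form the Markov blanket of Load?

Recall MB(v) = parents ∪ children ∪ spouses, where spouses are the other parents of v's children.
Load's children: Current, Voltage.
Pa(Load) = {RPM, Wear}.
Parents of each child, excluding Load:
  parents(Voltage) \ {Load} = {Vibration}.
  Current's other parents are Voltage, Wear.
Union: {RPM, Wear} ∪ {Current, Voltage} ∪ {Vibration, Voltage, Wear} = {Current, RPM, Vibration, Voltage, Wear}.

{Current, RPM, Vibration, Voltage, Wear}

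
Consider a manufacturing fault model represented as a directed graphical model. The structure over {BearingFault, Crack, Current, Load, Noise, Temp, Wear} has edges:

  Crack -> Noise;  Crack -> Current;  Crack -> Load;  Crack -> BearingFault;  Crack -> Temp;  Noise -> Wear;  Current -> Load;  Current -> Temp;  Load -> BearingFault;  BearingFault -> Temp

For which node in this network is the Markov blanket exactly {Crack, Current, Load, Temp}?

BearingFault

The target node must have every member of {Crack, Current, Load, Temp} as a parent, child, or co-parent, and no others.
Parents of BearingFault: Crack, Load; children: Temp; co-parents: Crack, Current.
These exactly cover the given set, so the node is BearingFault.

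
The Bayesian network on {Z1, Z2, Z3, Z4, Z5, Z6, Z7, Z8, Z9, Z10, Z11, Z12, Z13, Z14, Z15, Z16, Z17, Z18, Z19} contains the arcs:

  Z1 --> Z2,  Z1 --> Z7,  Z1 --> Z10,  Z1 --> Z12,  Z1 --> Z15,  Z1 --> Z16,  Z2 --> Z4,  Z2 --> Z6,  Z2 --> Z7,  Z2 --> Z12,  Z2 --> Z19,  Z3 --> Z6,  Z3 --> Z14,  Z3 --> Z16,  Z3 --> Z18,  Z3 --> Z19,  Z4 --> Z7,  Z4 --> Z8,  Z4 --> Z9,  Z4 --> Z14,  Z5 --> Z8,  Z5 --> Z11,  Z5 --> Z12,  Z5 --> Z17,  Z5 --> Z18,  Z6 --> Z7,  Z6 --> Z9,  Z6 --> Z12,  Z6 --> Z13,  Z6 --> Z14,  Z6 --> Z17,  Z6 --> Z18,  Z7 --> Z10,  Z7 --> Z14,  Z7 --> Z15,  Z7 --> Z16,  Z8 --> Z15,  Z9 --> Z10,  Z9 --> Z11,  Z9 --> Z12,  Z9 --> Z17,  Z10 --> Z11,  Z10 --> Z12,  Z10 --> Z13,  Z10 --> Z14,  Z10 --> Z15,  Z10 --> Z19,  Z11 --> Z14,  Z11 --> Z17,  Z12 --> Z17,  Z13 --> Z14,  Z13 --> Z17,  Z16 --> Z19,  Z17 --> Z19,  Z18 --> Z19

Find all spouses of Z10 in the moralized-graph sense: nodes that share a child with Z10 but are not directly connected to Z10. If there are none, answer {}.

{Z2, Z3, Z4, Z5, Z6, Z8, Z16, Z17, Z18}

Children of Z10: Z11, Z12, Z13, Z14, Z15, Z19.
  parents(Z11) \ {Z10} = {Z5, Z9}.
  Z12's other parents are Z1, Z2, Z5, Z6, Z9.
  Z13 also has parent Z6.
  Z14's other parents are Z3, Z4, Z6, Z7, Z11, Z13.
  parents(Z15) \ {Z10} = {Z1, Z7, Z8}.
  parents(Z19) \ {Z10} = {Z2, Z3, Z16, Z17, Z18}.
Excluding nodes already adjacent to Z10 (Z1, Z7, Z9, Z11, Z12, Z13, Z14, Z15, Z19), the co-parent-only contribution is {Z2, Z3, Z4, Z5, Z6, Z8, Z16, Z17, Z18}.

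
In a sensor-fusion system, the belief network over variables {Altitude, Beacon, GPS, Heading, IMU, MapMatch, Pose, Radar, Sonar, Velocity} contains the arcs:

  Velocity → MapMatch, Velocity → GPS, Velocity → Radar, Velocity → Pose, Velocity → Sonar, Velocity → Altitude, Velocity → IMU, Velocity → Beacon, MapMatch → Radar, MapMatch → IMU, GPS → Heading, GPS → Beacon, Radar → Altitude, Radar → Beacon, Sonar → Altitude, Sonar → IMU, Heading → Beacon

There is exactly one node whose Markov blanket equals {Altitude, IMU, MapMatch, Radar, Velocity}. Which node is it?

Sonar

The target node must have every member of {Altitude, IMU, MapMatch, Radar, Velocity} as a parent, child, or co-parent, and no others.
Parents of Sonar: Velocity; children: Altitude, IMU; co-parents: MapMatch, Radar, Velocity.
These exactly cover the given set, so the node is Sonar.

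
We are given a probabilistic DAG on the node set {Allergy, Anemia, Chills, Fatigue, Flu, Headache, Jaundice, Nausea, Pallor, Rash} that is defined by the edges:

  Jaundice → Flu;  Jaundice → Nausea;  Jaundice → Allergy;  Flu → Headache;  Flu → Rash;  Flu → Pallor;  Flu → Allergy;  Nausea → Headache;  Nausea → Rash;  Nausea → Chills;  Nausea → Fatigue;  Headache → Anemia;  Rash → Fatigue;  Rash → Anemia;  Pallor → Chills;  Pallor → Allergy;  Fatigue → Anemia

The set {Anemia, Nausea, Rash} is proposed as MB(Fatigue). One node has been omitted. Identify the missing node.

Recall MB(v) = parents ∪ children ∪ spouses, where spouses are the other parents of v's children.
Children of Fatigue: Anemia.
Fatigue's parents: Nausea, Rash.
Parents of each child, excluding Fatigue:
  Anemia's other parents are Headache, Rash.
MB(Fatigue) = {Anemia, Headache, Nausea, Rash}.
Comparing with the claimed set, Headache is missing.

Headache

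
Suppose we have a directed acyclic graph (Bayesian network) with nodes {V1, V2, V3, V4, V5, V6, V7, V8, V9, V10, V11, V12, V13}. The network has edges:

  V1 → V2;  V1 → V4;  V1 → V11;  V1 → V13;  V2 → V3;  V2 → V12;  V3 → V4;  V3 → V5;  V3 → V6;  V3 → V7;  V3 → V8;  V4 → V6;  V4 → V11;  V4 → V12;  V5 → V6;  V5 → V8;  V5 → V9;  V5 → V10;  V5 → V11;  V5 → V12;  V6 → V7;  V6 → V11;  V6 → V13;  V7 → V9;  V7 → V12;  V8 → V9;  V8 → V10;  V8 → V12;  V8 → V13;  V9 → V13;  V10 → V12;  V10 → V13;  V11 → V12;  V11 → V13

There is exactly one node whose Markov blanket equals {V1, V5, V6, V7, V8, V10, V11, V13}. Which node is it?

The target node must have every member of {V1, V5, V6, V7, V8, V10, V11, V13} as a parent, child, or co-parent, and no others.
Parents of V9: V5, V7, V8; children: V13; co-parents: V1, V6, V8, V10, V11.
These exactly cover the given set, so the node is V9.

V9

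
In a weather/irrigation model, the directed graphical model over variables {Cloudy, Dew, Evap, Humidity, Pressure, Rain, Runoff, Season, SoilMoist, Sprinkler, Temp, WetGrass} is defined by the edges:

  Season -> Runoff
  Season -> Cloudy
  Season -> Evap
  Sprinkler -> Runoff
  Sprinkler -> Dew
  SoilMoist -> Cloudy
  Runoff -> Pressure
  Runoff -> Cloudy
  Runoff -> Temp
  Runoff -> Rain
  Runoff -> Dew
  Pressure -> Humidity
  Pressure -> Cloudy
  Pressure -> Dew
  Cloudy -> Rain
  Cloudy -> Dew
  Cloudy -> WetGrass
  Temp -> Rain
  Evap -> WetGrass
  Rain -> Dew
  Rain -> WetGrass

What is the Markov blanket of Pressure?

{Cloudy, Dew, Humidity, Rain, Runoff, Season, SoilMoist, Sprinkler}

The Markov blanket of a node is its parents, its children, and the other parents of its children.
Pressure's parents: Runoff.
Ch(Pressure) = {Cloudy, Dew, Humidity}.
Parents of each child, excluding Pressure:
  Humidity has no other parent.
  parents(Cloudy) \ {Pressure} = {Runoff, Season, SoilMoist}.
  parents(Dew) \ {Pressure} = {Cloudy, Rain, Runoff, Sprinkler}.
MB(Pressure) = {Cloudy, Dew, Humidity, Rain, Runoff, Season, SoilMoist, Sprinkler}.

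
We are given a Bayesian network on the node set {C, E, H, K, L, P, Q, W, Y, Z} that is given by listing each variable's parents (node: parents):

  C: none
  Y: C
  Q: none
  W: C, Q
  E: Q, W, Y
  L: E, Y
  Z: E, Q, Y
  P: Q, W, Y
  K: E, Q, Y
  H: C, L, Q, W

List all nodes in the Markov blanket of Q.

{C, E, H, K, L, P, W, Y, Z}

Pa(Q) = {}.
Ch(Q) = {E, H, K, P, W, Z}.
Co-parents of Q (other parents of its children):
  W: C
  E: W, Y
  Z: E, Y
  P: W, Y
  K: E, Y
  H: C, L, W
Union: {} ∪ {E, H, K, P, W, Z} ∪ {C, E, L, W, Y} = {C, E, H, K, L, P, W, Y, Z}.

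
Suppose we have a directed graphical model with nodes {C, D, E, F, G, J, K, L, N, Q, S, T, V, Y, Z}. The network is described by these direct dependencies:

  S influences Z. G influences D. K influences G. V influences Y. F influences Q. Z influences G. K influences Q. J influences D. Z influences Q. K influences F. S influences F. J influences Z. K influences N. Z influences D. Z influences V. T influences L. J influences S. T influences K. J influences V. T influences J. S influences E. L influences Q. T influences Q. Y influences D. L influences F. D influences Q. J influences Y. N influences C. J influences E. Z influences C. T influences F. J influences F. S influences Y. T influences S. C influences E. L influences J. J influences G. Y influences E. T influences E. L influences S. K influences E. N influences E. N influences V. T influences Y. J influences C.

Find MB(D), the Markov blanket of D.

{F, G, J, K, L, Q, T, Y, Z}

Parents of D: G, J, Y, Z.
Ch(D) = {Q}.
Co-parents of D (other parents of its children):
  Q also has parents F, K, L, T, Z.
MB(D) = {F, G, J, K, L, Q, T, Y, Z}.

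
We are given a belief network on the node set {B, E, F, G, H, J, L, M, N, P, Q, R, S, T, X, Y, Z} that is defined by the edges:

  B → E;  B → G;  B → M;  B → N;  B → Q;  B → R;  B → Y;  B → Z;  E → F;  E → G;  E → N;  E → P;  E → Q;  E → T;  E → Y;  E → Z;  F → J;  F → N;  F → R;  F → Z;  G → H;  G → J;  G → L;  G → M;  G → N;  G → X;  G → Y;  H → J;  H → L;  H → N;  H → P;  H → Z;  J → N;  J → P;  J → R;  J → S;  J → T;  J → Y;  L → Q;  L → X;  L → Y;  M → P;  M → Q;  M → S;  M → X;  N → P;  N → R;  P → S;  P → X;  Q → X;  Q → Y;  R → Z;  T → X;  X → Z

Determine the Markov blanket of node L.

L's children: Q, X, Y.
Pa(L) = {G, H}.
Parents of each child, excluding L:
  Q: B, E, M
  X: G, M, P, Q, T
  Y: B, E, G, J, Q
Taking the union gives {B, E, G, H, J, M, P, Q, T, X, Y}.

{B, E, G, H, J, M, P, Q, T, X, Y}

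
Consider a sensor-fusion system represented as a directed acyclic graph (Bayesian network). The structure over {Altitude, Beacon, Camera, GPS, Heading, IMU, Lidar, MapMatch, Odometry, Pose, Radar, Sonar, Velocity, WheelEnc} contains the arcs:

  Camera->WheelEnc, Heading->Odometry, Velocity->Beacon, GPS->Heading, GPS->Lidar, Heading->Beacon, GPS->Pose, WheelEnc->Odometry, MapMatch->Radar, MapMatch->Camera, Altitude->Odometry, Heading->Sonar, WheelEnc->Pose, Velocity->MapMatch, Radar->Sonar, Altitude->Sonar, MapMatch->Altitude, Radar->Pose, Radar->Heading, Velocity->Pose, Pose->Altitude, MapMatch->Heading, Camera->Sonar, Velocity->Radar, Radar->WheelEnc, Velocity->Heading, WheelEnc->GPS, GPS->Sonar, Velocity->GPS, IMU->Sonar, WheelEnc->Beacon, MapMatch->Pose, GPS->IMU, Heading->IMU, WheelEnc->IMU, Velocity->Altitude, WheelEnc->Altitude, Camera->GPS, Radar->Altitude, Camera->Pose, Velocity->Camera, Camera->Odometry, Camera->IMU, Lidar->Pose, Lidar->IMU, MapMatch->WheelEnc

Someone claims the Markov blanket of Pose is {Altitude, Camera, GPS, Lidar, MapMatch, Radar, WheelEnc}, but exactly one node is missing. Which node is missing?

Children of Pose: Altitude.
Pa(Pose) = {Camera, GPS, Lidar, MapMatch, Radar, Velocity, WheelEnc}.
Co-parents of Pose (other parents of its children):
  Altitude also has parents MapMatch, Radar, Velocity, WheelEnc.
MB(Pose) = {Altitude, Camera, GPS, Lidar, MapMatch, Radar, Velocity, WheelEnc}.
Comparing with the claimed set, Velocity is missing.

Velocity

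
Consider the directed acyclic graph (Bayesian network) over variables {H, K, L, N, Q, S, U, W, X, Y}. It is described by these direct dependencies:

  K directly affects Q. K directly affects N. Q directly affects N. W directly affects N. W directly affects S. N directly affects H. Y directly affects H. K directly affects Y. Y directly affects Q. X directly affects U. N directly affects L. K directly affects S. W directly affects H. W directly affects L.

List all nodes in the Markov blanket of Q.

{K, N, W, Y}

Q's children: N.
Q has parents K, Y.
Parents of each child, excluding Q:
  N: K, W
Taking the union gives {K, N, W, Y}.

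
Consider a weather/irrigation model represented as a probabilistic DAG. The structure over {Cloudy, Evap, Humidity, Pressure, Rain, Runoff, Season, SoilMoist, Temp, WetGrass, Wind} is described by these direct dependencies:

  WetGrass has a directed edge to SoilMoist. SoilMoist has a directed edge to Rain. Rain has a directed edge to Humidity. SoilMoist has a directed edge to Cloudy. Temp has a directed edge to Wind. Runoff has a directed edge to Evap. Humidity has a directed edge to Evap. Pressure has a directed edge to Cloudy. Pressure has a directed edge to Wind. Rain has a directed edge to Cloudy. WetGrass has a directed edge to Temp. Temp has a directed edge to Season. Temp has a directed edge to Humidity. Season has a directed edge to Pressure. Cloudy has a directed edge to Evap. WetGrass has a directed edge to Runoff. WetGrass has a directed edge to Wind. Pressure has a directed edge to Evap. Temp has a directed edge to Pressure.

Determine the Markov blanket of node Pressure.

{Cloudy, Evap, Humidity, Rain, Runoff, Season, SoilMoist, Temp, WetGrass, Wind}

A node's Markov blanket = Pa ∪ Ch ∪ (parents of Ch other than the node itself).
Ch(Pressure) = {Cloudy, Evap, Wind}.
Parents of Pressure: Season, Temp.
Co-parents of Pressure (other parents of its children):
  Wind also has parents Temp, WetGrass.
  parents(Cloudy) \ {Pressure} = {Rain, SoilMoist}.
  parents(Evap) \ {Pressure} = {Cloudy, Humidity, Runoff}.
So the Markov blanket of Pressure is {Cloudy, Evap, Humidity, Rain, Runoff, Season, SoilMoist, Temp, WetGrass, Wind}.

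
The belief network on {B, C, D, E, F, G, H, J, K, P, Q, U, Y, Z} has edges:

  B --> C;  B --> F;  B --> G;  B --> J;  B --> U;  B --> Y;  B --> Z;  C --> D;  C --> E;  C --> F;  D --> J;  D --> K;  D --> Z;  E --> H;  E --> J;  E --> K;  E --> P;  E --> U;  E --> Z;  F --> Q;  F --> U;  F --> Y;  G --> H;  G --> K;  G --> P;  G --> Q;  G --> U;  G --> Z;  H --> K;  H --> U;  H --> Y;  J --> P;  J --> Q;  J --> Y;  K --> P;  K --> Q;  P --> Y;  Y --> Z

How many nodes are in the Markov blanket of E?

By definition, MB(E) is built from E's parents, E's children, and the co-parents of E.
E has parent C.
Children of E: H, J, K, P, U, Z.
Other parents of E's children:
  parents(H) \ {E} = {G}.
  J also has parents B, D.
  K also has parents D, G, H.
  P also has parents G, J, K.
  parents(U) \ {E} = {B, F, G, H}.
  Z also has parents B, D, G, Y.
MB(E) = {B, C, D, F, G, H, J, K, P, U, Y, Z}, which has 12 nodes.

12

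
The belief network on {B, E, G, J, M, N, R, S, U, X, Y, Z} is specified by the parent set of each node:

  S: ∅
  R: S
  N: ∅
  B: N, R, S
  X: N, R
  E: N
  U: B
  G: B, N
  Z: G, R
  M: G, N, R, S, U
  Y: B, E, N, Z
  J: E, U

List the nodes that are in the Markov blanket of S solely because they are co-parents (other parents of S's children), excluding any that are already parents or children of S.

{G, N, U}

Children of S: B, M, R.
  R: no additional parents.
  B also has parents N, R.
  M also has parents G, N, R, U.
Excluding nodes already adjacent to S (B, M, R), the co-parent-only contribution is {G, N, U}.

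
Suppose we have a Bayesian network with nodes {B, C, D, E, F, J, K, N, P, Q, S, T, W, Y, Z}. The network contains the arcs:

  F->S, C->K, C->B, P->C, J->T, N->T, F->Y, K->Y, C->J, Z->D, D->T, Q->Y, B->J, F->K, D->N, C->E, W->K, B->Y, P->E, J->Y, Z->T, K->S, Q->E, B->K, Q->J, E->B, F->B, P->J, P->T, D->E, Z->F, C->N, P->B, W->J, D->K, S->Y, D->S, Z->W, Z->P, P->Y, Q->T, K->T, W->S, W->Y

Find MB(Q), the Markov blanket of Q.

{B, C, D, E, F, J, K, N, P, S, T, W, Y, Z}

Recall MB(v) = parents ∪ children ∪ spouses, where spouses are the other parents of v's children.
Parents of Q: none.
Ch(Q) = {E, J, T, Y}.
For each child, the remaining parents (spouses of Q):
  E: C, D, P
  J: B, C, P, W
  Y: B, F, J, K, P, S, W
  T: D, J, K, N, P, Z
Union: {} ∪ {E, J, T, Y} ∪ {B, C, D, F, J, K, N, P, S, W, Z} = {B, C, D, E, F, J, K, N, P, S, T, W, Y, Z}.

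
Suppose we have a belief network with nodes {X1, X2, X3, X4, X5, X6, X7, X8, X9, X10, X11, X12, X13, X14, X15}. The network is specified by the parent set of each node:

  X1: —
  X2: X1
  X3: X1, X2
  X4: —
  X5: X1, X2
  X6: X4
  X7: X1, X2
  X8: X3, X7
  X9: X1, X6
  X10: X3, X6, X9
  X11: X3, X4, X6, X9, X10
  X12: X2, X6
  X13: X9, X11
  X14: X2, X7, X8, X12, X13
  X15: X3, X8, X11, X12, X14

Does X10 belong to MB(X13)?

Parents of X13: X9, X11.
Ch(X13) = {X14}.
Other parents of X13's children:
  X14's other parents are X2, X7, X8, X12.
MB(X13) = {X2, X7, X8, X9, X11, X12, X14}; X10 is not in this set.

No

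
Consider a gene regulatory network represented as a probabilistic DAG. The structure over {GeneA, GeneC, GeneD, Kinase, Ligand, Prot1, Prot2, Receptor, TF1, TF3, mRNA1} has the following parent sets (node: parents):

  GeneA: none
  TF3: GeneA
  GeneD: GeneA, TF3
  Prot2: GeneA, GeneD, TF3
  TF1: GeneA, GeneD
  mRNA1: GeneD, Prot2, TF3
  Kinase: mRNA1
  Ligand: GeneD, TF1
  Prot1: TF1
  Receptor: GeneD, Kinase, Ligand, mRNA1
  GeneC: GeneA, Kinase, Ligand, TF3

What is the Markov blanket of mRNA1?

{GeneD, Kinase, Ligand, Prot2, Receptor, TF3}

Pa(mRNA1) = {GeneD, Prot2, TF3}.
mRNA1 has children Kinase, Receptor.
For each child, the remaining parents (spouses of mRNA1):
  Kinase has no other parent.
  parents(Receptor) \ {mRNA1} = {GeneD, Kinase, Ligand}.
Taking the union gives {GeneD, Kinase, Ligand, Prot2, Receptor, TF3}.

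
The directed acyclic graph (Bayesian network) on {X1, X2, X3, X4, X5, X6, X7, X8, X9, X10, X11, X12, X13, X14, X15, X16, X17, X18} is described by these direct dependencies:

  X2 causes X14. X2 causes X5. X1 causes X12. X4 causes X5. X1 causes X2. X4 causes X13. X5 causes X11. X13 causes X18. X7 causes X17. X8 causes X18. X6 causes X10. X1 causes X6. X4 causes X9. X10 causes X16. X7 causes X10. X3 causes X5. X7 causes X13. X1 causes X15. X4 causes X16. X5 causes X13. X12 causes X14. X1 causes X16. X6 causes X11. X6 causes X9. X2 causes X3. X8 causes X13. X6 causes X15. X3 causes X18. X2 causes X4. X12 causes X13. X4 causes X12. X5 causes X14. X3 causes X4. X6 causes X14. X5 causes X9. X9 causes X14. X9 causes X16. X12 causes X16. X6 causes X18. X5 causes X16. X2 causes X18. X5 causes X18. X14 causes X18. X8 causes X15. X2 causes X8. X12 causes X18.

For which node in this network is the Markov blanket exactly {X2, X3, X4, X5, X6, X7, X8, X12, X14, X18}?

The target node must have every member of {X2, X3, X4, X5, X6, X7, X8, X12, X14, X18} as a parent, child, or co-parent, and no others.
Parents of X13: X4, X5, X7, X8, X12; children: X18; co-parents: X2, X3, X5, X6, X8, X12, X14.
These exactly cover the given set, so the node is X13.

X13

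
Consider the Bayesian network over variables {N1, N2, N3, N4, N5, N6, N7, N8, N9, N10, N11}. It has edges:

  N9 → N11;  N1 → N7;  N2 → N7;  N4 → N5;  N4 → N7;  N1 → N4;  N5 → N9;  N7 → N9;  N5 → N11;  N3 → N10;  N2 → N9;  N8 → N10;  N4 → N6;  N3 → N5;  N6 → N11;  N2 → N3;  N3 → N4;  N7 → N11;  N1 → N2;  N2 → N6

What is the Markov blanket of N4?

{N1, N2, N3, N5, N6, N7}

By definition, MB(N4) is built from N4's parents, N4's children, and the co-parents of N4.
Children of N4: N5, N6, N7.
N4's parents: N1, N3.
For each child, the remaining parents (spouses of N4):
  N5 also has parent N3.
  N6 also has parent N2.
  parents(N7) \ {N4} = {N1, N2}.
MB(N4) = {N1, N2, N3, N5, N6, N7}.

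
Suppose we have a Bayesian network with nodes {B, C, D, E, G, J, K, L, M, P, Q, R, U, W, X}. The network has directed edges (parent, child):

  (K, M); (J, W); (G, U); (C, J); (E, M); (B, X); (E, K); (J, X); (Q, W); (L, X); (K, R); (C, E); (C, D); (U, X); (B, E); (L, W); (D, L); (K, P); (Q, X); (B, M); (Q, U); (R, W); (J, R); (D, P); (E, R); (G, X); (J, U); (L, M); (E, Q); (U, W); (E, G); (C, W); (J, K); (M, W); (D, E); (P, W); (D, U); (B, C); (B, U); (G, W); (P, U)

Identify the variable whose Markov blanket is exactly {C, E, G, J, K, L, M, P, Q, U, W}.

The target node must have every member of {C, E, G, J, K, L, M, P, Q, U, W} as a parent, child, or co-parent, and no others.
Parents of R: E, J, K; children: W; co-parents: C, G, J, L, M, P, Q, U.
These exactly cover the given set, so the node is R.

R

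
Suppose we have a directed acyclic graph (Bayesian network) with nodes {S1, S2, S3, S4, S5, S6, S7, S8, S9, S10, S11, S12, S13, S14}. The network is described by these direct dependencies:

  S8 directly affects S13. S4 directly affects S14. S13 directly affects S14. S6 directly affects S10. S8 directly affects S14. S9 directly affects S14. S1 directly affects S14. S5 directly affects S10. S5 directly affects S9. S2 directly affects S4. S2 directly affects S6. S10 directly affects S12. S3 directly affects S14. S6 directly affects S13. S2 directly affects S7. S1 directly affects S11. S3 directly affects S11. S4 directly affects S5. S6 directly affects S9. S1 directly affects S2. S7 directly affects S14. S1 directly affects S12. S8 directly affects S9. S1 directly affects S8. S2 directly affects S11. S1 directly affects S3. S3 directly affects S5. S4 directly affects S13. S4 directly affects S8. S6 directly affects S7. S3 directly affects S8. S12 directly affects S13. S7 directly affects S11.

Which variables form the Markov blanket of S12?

Pa(S12) = {S1, S10}.
S12 has child S13.
Parents of each child, excluding S12:
  S13: S4, S6, S8
So the Markov blanket of S12 is {S1, S4, S6, S8, S10, S13}.

{S1, S4, S6, S8, S10, S13}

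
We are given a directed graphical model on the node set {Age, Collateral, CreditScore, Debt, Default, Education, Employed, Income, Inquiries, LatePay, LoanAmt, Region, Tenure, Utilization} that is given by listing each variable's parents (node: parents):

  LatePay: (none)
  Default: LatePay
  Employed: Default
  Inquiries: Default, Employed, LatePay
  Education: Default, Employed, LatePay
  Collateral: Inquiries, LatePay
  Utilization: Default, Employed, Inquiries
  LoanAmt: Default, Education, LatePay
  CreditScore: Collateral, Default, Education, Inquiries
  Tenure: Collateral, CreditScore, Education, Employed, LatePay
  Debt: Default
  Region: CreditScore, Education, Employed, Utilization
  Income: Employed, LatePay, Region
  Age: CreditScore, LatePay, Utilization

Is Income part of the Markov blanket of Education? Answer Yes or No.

Recall MB(v) = parents ∪ children ∪ spouses, where spouses are the other parents of v's children.
Education's children: CreditScore, LoanAmt, Region, Tenure.
Parents of Education: Default, Employed, LatePay.
Co-parents of Education (other parents of its children):
  LoanAmt's other parents are Default, LatePay.
  CreditScore's other parents are Collateral, Default, Inquiries.
  parents(Tenure) \ {Education} = {Collateral, CreditScore, Employed, LatePay}.
  Region also has parents CreditScore, Employed, Utilization.
MB(Education) = {Collateral, CreditScore, Default, Employed, Inquiries, LatePay, LoanAmt, Region, Tenure, Utilization}; Income is not in this set.

No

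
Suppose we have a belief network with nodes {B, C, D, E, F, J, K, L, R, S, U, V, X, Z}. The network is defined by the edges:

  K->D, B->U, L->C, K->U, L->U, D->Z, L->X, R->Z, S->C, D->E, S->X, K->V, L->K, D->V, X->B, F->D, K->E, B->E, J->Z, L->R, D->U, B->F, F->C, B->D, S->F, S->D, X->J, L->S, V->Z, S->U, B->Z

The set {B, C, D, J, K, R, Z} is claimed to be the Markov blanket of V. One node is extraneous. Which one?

Recall MB(v) = parents ∪ children ∪ spouses, where spouses are the other parents of v's children.
Parents of V: D, K.
V's children: Z.
Co-parents of V (other parents of its children):
  Z: B, D, J, R
MB(V) = {B, D, J, K, R, Z}.
C is neither a parent, child, nor co-parent of V, so it does not belong.

C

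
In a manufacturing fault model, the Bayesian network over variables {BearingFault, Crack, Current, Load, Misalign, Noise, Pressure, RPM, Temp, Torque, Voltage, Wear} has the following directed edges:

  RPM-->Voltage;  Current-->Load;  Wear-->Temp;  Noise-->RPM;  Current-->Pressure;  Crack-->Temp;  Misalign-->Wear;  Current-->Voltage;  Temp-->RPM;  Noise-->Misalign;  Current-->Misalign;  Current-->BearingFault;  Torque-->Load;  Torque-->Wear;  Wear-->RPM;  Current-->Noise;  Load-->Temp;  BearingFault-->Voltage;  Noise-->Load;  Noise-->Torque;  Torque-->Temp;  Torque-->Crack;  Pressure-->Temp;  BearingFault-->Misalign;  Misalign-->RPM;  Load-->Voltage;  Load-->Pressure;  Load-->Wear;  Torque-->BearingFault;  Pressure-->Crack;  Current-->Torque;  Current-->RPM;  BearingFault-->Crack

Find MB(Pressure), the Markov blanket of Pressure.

Recall MB(v) = parents ∪ children ∪ spouses, where spouses are the other parents of v's children.
Pressure's parents: Current, Load.
Ch(Pressure) = {Crack, Temp}.
Parents of each child, excluding Pressure:
  Crack also has parents BearingFault, Torque.
  parents(Temp) \ {Pressure} = {Crack, Load, Torque, Wear}.
Union: {Current, Load} ∪ {Crack, Temp} ∪ {BearingFault, Crack, Load, Torque, Wear} = {BearingFault, Crack, Current, Load, Temp, Torque, Wear}.

{BearingFault, Crack, Current, Load, Temp, Torque, Wear}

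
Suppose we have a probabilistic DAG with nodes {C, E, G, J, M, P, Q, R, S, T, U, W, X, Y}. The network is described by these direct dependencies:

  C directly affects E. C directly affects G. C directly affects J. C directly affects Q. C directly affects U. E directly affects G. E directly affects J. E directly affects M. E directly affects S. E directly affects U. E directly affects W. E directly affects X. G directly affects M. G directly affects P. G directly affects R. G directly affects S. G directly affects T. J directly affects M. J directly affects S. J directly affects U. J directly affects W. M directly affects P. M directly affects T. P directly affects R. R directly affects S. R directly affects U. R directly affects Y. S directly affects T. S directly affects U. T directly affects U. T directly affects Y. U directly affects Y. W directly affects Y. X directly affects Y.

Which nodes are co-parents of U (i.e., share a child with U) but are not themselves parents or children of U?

{W, X}

Children of U: Y.
  Y also has parents R, T, W, X.
Excluding nodes already adjacent to U (C, E, J, R, S, T, Y), the co-parent-only contribution is {W, X}.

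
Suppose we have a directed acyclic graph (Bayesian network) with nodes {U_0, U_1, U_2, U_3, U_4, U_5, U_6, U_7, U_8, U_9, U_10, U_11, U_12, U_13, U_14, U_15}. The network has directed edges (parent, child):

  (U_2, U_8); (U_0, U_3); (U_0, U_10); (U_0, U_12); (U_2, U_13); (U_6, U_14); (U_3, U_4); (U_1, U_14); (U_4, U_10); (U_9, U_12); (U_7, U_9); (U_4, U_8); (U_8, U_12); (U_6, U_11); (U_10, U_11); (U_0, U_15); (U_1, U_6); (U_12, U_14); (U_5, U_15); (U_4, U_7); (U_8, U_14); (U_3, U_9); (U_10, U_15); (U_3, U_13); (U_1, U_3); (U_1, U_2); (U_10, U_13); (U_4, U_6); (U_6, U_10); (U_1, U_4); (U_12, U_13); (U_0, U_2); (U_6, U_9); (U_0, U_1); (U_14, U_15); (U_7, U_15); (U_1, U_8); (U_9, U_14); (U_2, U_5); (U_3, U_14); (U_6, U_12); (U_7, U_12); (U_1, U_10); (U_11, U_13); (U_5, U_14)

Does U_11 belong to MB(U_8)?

No

U_8 has parents U_1, U_2, U_4.
U_8's children: U_12, U_14.
Parents of each child, excluding U_8:
  U_12: U_0, U_6, U_7, U_9
  U_14: U_1, U_3, U_5, U_6, U_9, U_12
MB(U_8) = {U_0, U_1, U_2, U_3, U_4, U_5, U_6, U_7, U_9, U_12, U_14}; U_11 is not in this set.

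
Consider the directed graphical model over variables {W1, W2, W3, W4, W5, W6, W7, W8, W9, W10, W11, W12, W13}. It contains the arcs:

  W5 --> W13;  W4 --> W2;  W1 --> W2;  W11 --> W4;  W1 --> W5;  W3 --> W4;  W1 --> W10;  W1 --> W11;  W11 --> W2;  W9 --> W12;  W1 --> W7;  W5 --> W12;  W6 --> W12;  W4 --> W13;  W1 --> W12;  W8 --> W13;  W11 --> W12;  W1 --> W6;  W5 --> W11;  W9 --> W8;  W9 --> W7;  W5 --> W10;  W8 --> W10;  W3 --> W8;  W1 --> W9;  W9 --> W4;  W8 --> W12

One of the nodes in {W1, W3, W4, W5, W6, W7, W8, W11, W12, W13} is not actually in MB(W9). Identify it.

The Markov blanket of a node is its parents, its children, and the other parents of its children.
Children of W9: W4, W7, W8, W12.
W9 has parent W1.
Other parents of W9's children:
  W7's other parent is W1.
  W4's other parents are W3, W11.
  W8 also has parent W3.
  W12 also has parents W1, W5, W6, W8, W11.
MB(W9) = {W1, W3, W4, W5, W6, W7, W8, W11, W12}.
W13 is neither a parent, child, nor co-parent of W9, so it does not belong.

W13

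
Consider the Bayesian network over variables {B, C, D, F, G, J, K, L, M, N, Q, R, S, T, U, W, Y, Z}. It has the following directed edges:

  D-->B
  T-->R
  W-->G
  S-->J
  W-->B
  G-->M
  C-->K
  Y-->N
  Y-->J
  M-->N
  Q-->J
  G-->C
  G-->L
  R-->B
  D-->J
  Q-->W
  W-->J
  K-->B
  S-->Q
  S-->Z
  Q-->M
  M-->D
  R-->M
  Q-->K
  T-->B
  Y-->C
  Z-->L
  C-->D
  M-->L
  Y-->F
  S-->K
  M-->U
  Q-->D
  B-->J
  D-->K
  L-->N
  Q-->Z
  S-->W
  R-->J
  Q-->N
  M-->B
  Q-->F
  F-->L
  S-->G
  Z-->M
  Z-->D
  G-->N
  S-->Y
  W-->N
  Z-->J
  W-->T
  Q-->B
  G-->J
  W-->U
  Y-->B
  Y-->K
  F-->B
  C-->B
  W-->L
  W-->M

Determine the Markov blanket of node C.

{B, D, F, G, K, M, Q, R, S, T, W, Y, Z}

A node's Markov blanket = Pa ∪ Ch ∪ (parents of Ch other than the node itself).
C's parents: G, Y.
C has children B, D, K.
Parents of each child, excluding C:
  D also has parents M, Q, Z.
  K's other parents are D, Q, S, Y.
  B's other parents are D, F, K, M, Q, R, T, W, Y.
Taking the union gives {B, D, F, G, K, M, Q, R, S, T, W, Y, Z}.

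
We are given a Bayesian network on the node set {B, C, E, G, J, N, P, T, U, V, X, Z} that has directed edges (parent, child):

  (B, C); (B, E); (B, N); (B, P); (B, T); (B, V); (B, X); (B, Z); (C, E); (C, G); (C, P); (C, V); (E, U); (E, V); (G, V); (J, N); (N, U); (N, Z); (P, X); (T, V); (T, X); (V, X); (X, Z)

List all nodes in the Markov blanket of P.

Children of P: X.
P's parents: B, C.
Co-parents of P (other parents of its children):
  X also has parents B, T, V.
Union: {B, C} ∪ {X} ∪ {B, T, V} = {B, C, T, V, X}.

{B, C, T, V, X}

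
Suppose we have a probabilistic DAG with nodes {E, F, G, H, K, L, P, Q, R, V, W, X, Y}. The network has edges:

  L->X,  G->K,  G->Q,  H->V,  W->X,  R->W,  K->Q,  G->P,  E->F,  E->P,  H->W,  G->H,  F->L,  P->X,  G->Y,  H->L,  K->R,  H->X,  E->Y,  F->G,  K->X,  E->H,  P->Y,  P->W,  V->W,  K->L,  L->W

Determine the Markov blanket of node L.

A node's Markov blanket = Pa ∪ Ch ∪ (parents of Ch other than the node itself).
L has parents F, H, K.
Children of L: W, X.
Other parents of L's children:
  W: H, P, R, V
  X: H, K, P, W
MB(L) = {F, H, K, P, R, V, W, X}.

{F, H, K, P, R, V, W, X}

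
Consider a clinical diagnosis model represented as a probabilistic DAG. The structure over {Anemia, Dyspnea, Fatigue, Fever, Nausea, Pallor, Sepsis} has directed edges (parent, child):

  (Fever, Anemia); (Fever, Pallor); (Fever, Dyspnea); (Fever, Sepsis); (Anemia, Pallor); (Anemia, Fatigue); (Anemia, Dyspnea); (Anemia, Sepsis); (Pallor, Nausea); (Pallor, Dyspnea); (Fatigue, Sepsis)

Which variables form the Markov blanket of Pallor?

{Anemia, Dyspnea, Fever, Nausea}

A node's Markov blanket = Pa ∪ Ch ∪ (parents of Ch other than the node itself).
Pa(Pallor) = {Anemia, Fever}.
Pallor has children Dyspnea, Nausea.
For each child, the remaining parents (spouses of Pallor):
  Nausea has no other parent.
  Dyspnea also has parents Anemia, Fever.
Taking the union gives {Anemia, Dyspnea, Fever, Nausea}.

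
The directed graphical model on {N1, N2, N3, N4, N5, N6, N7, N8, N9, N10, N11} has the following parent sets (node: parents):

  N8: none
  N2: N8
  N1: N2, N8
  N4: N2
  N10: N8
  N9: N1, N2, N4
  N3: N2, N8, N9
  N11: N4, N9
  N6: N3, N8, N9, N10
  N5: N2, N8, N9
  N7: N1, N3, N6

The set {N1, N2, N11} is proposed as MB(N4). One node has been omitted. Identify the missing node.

N9

N4 has parent N2.
N4's children: N9, N11.
Other parents of N4's children:
  N9 also has parents N1, N2.
  N11 also has parent N9.
MB(N4) = {N1, N2, N9, N11}.
Comparing with the claimed set, N9 is missing.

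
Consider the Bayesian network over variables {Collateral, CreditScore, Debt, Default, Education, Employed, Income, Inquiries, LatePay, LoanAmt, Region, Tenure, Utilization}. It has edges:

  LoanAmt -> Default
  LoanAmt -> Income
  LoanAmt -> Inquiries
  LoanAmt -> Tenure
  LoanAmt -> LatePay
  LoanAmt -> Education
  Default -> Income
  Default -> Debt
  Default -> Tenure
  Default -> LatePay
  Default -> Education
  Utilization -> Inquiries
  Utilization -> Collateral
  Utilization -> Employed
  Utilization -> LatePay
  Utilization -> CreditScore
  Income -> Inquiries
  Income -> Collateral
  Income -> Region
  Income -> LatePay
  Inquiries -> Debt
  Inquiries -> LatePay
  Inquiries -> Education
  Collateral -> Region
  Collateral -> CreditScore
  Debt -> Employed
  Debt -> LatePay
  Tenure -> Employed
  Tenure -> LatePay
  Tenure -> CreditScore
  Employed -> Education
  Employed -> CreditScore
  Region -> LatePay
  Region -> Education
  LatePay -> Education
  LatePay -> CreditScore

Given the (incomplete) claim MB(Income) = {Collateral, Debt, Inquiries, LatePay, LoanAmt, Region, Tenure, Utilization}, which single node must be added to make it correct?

Default

Parents of Income: Default, LoanAmt.
Children of Income: Collateral, Inquiries, LatePay, Region.
Parents of each child, excluding Income:
  Inquiries's other parents are LoanAmt, Utilization.
  Collateral also has parent Utilization.
  Region also has parent Collateral.
  LatePay's other parents are Debt, Default, Inquiries, LoanAmt, Region, Tenure, Utilization.
MB(Income) = {Collateral, Debt, Default, Inquiries, LatePay, LoanAmt, Region, Tenure, Utilization}.
Comparing with the claimed set, Default is missing.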